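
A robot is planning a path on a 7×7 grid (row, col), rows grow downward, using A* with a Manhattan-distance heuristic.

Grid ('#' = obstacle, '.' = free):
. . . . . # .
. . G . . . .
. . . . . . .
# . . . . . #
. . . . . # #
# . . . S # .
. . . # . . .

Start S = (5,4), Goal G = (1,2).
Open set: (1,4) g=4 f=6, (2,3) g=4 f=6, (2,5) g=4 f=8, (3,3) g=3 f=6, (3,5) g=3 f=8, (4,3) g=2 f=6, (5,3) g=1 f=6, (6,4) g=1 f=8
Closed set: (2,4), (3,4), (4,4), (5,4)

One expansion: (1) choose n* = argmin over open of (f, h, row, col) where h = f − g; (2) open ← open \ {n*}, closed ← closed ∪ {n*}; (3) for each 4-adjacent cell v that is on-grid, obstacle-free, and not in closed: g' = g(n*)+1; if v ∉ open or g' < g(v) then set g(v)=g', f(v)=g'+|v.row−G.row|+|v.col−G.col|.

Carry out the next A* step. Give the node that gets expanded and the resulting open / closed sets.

step 1: expand (1,4) (f=6, h=2) → closed; open now [(0,4) g=5 f=8, (1,3) g=5 f=6, (1,5) g=5 f=8, (2,3) g=4 f=6, (2,5) g=4 f=8, (3,3) g=3 f=6, (3,5) g=3 f=8, (4,3) g=2 f=6, (5,3) g=1 f=6, (6,4) g=1 f=8]

expanded=(1,4); open=[(0,4) g=5 f=8, (1,3) g=5 f=6, (1,5) g=5 f=8, (2,3) g=4 f=6, (2,5) g=4 f=8, (3,3) g=3 f=6, (3,5) g=3 f=8, (4,3) g=2 f=6, (5,3) g=1 f=6, (6,4) g=1 f=8]; closed=[(1,4), (2,4), (3,4), (4,4), (5,4)]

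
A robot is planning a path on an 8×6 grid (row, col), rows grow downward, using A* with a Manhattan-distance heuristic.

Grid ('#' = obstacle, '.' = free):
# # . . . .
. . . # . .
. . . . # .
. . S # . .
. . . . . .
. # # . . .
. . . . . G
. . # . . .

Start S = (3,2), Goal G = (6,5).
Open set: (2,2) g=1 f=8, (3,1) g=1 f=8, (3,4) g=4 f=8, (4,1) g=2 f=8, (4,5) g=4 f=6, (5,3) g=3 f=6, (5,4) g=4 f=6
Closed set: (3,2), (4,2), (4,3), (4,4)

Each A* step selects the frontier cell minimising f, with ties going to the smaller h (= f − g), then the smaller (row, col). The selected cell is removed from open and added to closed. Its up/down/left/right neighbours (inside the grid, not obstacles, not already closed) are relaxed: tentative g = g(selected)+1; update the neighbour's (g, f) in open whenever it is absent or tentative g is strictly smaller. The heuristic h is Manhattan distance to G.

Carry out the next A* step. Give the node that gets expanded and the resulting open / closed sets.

expanded=(4,5); open=[(2,2) g=1 f=8, (3,1) g=1 f=8, (3,4) g=4 f=8, (3,5) g=5 f=8, (4,1) g=2 f=8, (5,3) g=3 f=6, (5,4) g=4 f=6, (5,5) g=5 f=6]; closed=[(3,2), (4,2), (4,3), (4,4), (4,5)]

step 1: expand (4,5) (f=6, h=2) → closed; open now [(2,2) g=1 f=8, (3,1) g=1 f=8, (3,4) g=4 f=8, (3,5) g=5 f=8, (4,1) g=2 f=8, (5,3) g=3 f=6, (5,4) g=4 f=6, (5,5) g=5 f=6]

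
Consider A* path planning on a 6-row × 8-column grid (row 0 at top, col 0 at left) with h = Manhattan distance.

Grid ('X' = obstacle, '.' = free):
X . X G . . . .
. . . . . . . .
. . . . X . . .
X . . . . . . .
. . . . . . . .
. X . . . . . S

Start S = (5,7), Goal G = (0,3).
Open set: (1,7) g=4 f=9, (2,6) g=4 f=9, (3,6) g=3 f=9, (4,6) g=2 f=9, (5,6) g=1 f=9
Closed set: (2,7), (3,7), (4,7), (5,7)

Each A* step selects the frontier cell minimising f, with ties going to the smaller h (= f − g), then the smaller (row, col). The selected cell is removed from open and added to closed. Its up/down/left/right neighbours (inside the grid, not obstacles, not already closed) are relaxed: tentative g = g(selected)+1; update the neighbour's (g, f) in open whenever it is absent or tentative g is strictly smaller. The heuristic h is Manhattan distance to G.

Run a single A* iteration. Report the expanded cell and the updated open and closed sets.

expanded=(1,7); open=[(0,7) g=5 f=9, (1,6) g=5 f=9, (2,6) g=4 f=9, (3,6) g=3 f=9, (4,6) g=2 f=9, (5,6) g=1 f=9]; closed=[(1,7), (2,7), (3,7), (4,7), (5,7)]

step 1: expand (1,7) (f=9, h=5) → closed; open now [(0,7) g=5 f=9, (1,6) g=5 f=9, (2,6) g=4 f=9, (3,6) g=3 f=9, (4,6) g=2 f=9, (5,6) g=1 f=9]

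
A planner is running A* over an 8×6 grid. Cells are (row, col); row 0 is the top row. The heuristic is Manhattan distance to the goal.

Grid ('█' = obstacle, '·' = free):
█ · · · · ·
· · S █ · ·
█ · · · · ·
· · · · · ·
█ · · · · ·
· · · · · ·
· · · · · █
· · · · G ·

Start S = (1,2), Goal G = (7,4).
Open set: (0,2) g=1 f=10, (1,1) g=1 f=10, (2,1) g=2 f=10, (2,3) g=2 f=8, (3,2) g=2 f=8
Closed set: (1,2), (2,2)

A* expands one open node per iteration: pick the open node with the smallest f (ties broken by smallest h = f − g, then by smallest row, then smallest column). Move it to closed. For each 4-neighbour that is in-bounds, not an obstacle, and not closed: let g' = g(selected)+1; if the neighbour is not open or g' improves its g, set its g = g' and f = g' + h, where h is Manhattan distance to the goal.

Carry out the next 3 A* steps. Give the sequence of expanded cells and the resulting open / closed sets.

order=[(2,3) → (2,4) → (3,4)]; open=[(0,2) g=1 f=10, (1,1) g=1 f=10, (1,4) g=4 f=10, (2,1) g=2 f=10, (2,5) g=4 f=10, (3,2) g=2 f=8, (3,3) g=3 f=8, (3,5) g=5 f=10, (4,4) g=5 f=8]; closed=[(1,2), (2,2), (2,3), (2,4), (3,4)]

step 1: expand (2,3) (f=8, h=6) → closed; open now [(0,2) g=1 f=10, (1,1) g=1 f=10, (2,1) g=2 f=10, (2,4) g=3 f=8, (3,2) g=2 f=8, (3,3) g=3 f=8]
step 2: expand (2,4) (f=8, h=5) → closed; open now [(0,2) g=1 f=10, (1,1) g=1 f=10, (1,4) g=4 f=10, (2,1) g=2 f=10, (2,5) g=4 f=10, (3,2) g=2 f=8, (3,3) g=3 f=8, (3,4) g=4 f=8]
step 3: expand (3,4) (f=8, h=4) → closed; open now [(0,2) g=1 f=10, (1,1) g=1 f=10, (1,4) g=4 f=10, (2,1) g=2 f=10, (2,5) g=4 f=10, (3,2) g=2 f=8, (3,3) g=3 f=8, (3,5) g=5 f=10, (4,4) g=5 f=8]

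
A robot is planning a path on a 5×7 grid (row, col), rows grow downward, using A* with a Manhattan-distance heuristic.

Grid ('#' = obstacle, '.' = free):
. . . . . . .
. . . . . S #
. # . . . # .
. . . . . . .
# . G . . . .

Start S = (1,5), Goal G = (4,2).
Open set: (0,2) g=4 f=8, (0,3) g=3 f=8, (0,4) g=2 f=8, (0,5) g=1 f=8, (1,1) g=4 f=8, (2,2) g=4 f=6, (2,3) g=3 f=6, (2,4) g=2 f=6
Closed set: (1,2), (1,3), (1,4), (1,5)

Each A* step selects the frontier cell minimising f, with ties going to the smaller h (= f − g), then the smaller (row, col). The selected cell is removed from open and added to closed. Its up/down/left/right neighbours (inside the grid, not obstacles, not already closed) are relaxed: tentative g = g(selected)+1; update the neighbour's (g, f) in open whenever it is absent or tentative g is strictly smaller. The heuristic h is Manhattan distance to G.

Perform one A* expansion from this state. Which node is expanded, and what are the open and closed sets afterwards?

expanded=(2,2); open=[(0,2) g=4 f=8, (0,3) g=3 f=8, (0,4) g=2 f=8, (0,5) g=1 f=8, (1,1) g=4 f=8, (2,3) g=3 f=6, (2,4) g=2 f=6, (3,2) g=5 f=6]; closed=[(1,2), (1,3), (1,4), (1,5), (2,2)]

step 1: expand (2,2) (f=6, h=2) → closed; open now [(0,2) g=4 f=8, (0,3) g=3 f=8, (0,4) g=2 f=8, (0,5) g=1 f=8, (1,1) g=4 f=8, (2,3) g=3 f=6, (2,4) g=2 f=6, (3,2) g=5 f=6]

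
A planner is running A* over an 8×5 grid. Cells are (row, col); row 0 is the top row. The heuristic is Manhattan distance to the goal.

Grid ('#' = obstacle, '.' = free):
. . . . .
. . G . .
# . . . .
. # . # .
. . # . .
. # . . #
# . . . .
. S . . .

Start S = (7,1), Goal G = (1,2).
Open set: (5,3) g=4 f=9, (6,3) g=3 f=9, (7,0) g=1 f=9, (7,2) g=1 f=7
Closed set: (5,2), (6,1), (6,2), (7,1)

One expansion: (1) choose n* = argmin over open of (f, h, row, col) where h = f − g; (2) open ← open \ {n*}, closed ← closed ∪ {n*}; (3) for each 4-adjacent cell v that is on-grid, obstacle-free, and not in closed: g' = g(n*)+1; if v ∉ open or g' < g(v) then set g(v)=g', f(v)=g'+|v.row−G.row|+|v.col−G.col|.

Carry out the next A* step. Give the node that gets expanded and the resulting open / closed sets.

step 1: expand (7,2) (f=7, h=6) → closed; open now [(5,3) g=4 f=9, (6,3) g=3 f=9, (7,0) g=1 f=9, (7,3) g=2 f=9]

expanded=(7,2); open=[(5,3) g=4 f=9, (6,3) g=3 f=9, (7,0) g=1 f=9, (7,3) g=2 f=9]; closed=[(5,2), (6,1), (6,2), (7,1), (7,2)]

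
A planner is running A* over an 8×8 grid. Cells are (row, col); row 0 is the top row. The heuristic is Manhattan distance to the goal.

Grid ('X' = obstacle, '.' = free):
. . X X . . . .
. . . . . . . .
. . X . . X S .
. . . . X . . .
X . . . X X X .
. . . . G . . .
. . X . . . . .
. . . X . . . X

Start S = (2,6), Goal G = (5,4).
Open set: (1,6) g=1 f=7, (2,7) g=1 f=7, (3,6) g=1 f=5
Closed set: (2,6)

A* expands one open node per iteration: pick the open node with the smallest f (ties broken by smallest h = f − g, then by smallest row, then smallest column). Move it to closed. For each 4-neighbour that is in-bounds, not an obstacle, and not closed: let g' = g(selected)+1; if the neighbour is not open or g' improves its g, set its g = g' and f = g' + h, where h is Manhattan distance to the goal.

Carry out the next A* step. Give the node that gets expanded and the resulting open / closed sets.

expanded=(3,6); open=[(1,6) g=1 f=7, (2,7) g=1 f=7, (3,5) g=2 f=5, (3,7) g=2 f=7]; closed=[(2,6), (3,6)]

step 1: expand (3,6) (f=5, h=4) → closed; open now [(1,6) g=1 f=7, (2,7) g=1 f=7, (3,5) g=2 f=5, (3,7) g=2 f=7]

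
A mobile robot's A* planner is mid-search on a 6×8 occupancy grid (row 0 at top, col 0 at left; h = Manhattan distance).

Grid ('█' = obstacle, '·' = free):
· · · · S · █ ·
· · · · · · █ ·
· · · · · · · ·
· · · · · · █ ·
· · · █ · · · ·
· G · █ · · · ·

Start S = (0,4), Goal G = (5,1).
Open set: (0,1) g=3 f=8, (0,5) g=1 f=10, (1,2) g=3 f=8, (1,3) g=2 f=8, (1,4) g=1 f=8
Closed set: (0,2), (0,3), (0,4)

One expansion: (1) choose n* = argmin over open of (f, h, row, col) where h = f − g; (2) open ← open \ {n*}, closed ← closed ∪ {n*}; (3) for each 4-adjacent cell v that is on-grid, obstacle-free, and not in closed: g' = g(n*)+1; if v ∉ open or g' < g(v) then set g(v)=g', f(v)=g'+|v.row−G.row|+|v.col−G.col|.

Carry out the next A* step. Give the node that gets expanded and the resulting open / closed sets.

step 1: expand (0,1) (f=8, h=5) → closed; open now [(0,0) g=4 f=10, (0,5) g=1 f=10, (1,1) g=4 f=8, (1,2) g=3 f=8, (1,3) g=2 f=8, (1,4) g=1 f=8]

expanded=(0,1); open=[(0,0) g=4 f=10, (0,5) g=1 f=10, (1,1) g=4 f=8, (1,2) g=3 f=8, (1,3) g=2 f=8, (1,4) g=1 f=8]; closed=[(0,1), (0,2), (0,3), (0,4)]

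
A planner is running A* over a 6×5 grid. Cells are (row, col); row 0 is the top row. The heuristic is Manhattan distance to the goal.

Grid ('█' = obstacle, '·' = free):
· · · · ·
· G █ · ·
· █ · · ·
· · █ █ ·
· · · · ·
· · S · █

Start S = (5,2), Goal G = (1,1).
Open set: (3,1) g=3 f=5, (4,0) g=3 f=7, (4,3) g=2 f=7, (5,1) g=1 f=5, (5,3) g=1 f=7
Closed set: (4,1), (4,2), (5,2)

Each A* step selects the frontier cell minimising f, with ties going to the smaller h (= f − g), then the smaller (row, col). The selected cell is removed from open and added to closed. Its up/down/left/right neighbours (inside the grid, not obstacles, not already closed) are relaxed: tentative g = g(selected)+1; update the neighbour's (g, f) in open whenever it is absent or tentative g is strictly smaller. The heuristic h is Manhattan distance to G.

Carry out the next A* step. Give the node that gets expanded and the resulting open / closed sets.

step 1: expand (3,1) (f=5, h=2) → closed; open now [(3,0) g=4 f=7, (4,0) g=3 f=7, (4,3) g=2 f=7, (5,1) g=1 f=5, (5,3) g=1 f=7]

expanded=(3,1); open=[(3,0) g=4 f=7, (4,0) g=3 f=7, (4,3) g=2 f=7, (5,1) g=1 f=5, (5,3) g=1 f=7]; closed=[(3,1), (4,1), (4,2), (5,2)]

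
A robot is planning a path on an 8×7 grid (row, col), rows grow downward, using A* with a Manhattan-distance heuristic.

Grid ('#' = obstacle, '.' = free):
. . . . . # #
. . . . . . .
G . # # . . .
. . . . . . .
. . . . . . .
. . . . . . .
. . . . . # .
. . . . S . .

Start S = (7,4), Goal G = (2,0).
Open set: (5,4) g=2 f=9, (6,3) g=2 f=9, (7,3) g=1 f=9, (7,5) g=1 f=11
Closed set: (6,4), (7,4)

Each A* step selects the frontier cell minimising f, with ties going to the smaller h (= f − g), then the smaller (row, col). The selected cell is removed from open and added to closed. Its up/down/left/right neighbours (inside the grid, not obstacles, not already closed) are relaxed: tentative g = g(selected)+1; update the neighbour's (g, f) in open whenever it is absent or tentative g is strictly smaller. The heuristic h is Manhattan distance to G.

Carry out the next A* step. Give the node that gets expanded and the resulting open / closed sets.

expanded=(5,4); open=[(4,4) g=3 f=9, (5,3) g=3 f=9, (5,5) g=3 f=11, (6,3) g=2 f=9, (7,3) g=1 f=9, (7,5) g=1 f=11]; closed=[(5,4), (6,4), (7,4)]

step 1: expand (5,4) (f=9, h=7) → closed; open now [(4,4) g=3 f=9, (5,3) g=3 f=9, (5,5) g=3 f=11, (6,3) g=2 f=9, (7,3) g=1 f=9, (7,5) g=1 f=11]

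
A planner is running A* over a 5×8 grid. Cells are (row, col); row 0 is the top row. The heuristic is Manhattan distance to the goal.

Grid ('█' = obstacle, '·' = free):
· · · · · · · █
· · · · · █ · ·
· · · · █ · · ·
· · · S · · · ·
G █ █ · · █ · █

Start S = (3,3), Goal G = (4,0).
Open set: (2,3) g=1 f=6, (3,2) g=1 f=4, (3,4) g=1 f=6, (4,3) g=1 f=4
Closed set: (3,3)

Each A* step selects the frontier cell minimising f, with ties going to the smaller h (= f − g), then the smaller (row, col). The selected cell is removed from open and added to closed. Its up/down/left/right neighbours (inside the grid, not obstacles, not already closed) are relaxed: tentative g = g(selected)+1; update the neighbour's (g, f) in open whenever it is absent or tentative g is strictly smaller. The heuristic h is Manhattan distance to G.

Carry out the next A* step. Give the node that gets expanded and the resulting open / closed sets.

expanded=(3,2); open=[(2,2) g=2 f=6, (2,3) g=1 f=6, (3,1) g=2 f=4, (3,4) g=1 f=6, (4,3) g=1 f=4]; closed=[(3,2), (3,3)]

step 1: expand (3,2) (f=4, h=3) → closed; open now [(2,2) g=2 f=6, (2,3) g=1 f=6, (3,1) g=2 f=4, (3,4) g=1 f=6, (4,3) g=1 f=4]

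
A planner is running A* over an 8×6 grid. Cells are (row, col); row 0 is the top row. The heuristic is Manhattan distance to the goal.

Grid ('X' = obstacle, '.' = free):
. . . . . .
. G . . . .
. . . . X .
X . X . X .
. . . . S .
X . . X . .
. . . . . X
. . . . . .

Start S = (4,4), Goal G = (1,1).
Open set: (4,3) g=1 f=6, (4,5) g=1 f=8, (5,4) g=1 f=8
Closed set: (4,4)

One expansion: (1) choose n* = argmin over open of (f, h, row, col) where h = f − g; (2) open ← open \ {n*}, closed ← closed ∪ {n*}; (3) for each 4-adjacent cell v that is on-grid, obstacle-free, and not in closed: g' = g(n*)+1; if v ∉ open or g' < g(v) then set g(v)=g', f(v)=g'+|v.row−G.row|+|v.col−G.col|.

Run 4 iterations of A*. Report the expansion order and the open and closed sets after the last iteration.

step 1: expand (4,3) (f=6, h=5) → closed; open now [(3,3) g=2 f=6, (4,2) g=2 f=6, (4,5) g=1 f=8, (5,4) g=1 f=8]
step 2: expand (3,3) (f=6, h=4) → closed; open now [(2,3) g=3 f=6, (4,2) g=2 f=6, (4,5) g=1 f=8, (5,4) g=1 f=8]
step 3: expand (2,3) (f=6, h=3) → closed; open now [(1,3) g=4 f=6, (2,2) g=4 f=6, (4,2) g=2 f=6, (4,5) g=1 f=8, (5,4) g=1 f=8]
step 4: expand (1,3) (f=6, h=2) → closed; open now [(0,3) g=5 f=8, (1,2) g=5 f=6, (1,4) g=5 f=8, (2,2) g=4 f=6, (4,2) g=2 f=6, (4,5) g=1 f=8, (5,4) g=1 f=8]

order=[(4,3) → (3,3) → (2,3) → (1,3)]; open=[(0,3) g=5 f=8, (1,2) g=5 f=6, (1,4) g=5 f=8, (2,2) g=4 f=6, (4,2) g=2 f=6, (4,5) g=1 f=8, (5,4) g=1 f=8]; closed=[(1,3), (2,3), (3,3), (4,3), (4,4)]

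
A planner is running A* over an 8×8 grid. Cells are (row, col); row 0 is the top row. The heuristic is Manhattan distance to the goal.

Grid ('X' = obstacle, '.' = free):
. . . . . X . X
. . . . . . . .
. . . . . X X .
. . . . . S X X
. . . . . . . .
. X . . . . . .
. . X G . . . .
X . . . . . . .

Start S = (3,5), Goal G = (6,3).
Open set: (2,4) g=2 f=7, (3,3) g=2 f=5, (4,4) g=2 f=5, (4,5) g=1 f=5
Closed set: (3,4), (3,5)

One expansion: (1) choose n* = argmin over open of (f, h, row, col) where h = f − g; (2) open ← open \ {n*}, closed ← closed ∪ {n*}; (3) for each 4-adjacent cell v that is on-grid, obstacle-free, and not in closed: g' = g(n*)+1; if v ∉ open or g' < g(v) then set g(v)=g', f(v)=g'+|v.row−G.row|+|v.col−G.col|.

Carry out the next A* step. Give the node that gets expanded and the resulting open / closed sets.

step 1: expand (3,3) (f=5, h=3) → closed; open now [(2,3) g=3 f=7, (2,4) g=2 f=7, (3,2) g=3 f=7, (4,3) g=3 f=5, (4,4) g=2 f=5, (4,5) g=1 f=5]

expanded=(3,3); open=[(2,3) g=3 f=7, (2,4) g=2 f=7, (3,2) g=3 f=7, (4,3) g=3 f=5, (4,4) g=2 f=5, (4,5) g=1 f=5]; closed=[(3,3), (3,4), (3,5)]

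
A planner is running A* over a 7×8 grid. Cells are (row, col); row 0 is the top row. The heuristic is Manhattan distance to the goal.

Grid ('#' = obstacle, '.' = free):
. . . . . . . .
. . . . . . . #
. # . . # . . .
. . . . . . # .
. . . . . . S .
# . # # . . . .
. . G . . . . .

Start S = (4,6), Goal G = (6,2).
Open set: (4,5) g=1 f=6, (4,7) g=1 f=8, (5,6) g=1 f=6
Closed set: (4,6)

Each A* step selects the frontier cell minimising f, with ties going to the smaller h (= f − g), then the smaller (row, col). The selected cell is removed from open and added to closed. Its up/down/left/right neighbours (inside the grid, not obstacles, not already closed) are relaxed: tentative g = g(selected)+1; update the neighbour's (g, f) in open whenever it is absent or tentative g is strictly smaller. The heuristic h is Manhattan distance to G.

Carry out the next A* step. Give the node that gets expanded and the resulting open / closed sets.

expanded=(4,5); open=[(3,5) g=2 f=8, (4,4) g=2 f=6, (4,7) g=1 f=8, (5,5) g=2 f=6, (5,6) g=1 f=6]; closed=[(4,5), (4,6)]

step 1: expand (4,5) (f=6, h=5) → closed; open now [(3,5) g=2 f=8, (4,4) g=2 f=6, (4,7) g=1 f=8, (5,5) g=2 f=6, (5,6) g=1 f=6]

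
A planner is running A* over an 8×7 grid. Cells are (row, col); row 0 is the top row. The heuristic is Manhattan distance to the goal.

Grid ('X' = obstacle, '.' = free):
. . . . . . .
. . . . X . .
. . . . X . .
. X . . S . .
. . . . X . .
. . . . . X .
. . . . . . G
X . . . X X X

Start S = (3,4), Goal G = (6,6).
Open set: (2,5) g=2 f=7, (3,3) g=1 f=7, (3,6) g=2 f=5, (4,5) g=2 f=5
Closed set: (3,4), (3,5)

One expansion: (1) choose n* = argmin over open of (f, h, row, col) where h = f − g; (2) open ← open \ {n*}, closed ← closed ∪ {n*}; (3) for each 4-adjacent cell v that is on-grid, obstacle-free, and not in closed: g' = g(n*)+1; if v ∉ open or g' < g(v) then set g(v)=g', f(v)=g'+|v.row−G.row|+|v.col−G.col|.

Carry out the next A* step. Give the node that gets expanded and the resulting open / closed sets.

expanded=(3,6); open=[(2,5) g=2 f=7, (2,6) g=3 f=7, (3,3) g=1 f=7, (4,5) g=2 f=5, (4,6) g=3 f=5]; closed=[(3,4), (3,5), (3,6)]

step 1: expand (3,6) (f=5, h=3) → closed; open now [(2,5) g=2 f=7, (2,6) g=3 f=7, (3,3) g=1 f=7, (4,5) g=2 f=5, (4,6) g=3 f=5]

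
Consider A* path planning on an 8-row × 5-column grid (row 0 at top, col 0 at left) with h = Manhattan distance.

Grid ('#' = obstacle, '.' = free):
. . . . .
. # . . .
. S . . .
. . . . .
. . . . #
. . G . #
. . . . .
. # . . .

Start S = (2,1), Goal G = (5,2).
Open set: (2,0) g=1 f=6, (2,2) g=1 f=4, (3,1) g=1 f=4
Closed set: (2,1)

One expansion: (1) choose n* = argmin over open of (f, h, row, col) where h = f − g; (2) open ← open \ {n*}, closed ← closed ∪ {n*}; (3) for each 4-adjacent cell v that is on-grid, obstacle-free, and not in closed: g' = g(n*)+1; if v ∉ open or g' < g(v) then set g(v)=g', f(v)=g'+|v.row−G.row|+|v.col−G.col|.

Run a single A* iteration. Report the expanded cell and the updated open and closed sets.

step 1: expand (2,2) (f=4, h=3) → closed; open now [(1,2) g=2 f=6, (2,0) g=1 f=6, (2,3) g=2 f=6, (3,1) g=1 f=4, (3,2) g=2 f=4]

expanded=(2,2); open=[(1,2) g=2 f=6, (2,0) g=1 f=6, (2,3) g=2 f=6, (3,1) g=1 f=4, (3,2) g=2 f=4]; closed=[(2,1), (2,2)]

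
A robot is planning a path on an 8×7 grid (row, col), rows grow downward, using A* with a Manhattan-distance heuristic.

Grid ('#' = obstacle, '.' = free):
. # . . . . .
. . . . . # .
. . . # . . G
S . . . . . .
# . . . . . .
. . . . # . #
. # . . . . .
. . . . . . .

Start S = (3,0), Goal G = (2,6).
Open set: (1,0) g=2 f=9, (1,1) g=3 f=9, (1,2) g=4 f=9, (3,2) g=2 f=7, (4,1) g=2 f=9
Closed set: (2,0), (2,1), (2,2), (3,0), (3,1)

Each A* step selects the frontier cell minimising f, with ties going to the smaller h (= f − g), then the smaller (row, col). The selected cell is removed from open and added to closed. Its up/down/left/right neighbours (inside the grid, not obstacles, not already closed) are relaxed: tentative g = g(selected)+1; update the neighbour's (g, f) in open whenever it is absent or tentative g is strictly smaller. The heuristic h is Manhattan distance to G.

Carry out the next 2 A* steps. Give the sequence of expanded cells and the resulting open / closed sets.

step 1: expand (3,2) (f=7, h=5) → closed; open now [(1,0) g=2 f=9, (1,1) g=3 f=9, (1,2) g=4 f=9, (3,3) g=3 f=7, (4,1) g=2 f=9, (4,2) g=3 f=9]
step 2: expand (3,3) (f=7, h=4) → closed; open now [(1,0) g=2 f=9, (1,1) g=3 f=9, (1,2) g=4 f=9, (3,4) g=4 f=7, (4,1) g=2 f=9, (4,2) g=3 f=9, (4,3) g=4 f=9]

order=[(3,2) → (3,3)]; open=[(1,0) g=2 f=9, (1,1) g=3 f=9, (1,2) g=4 f=9, (3,4) g=4 f=7, (4,1) g=2 f=9, (4,2) g=3 f=9, (4,3) g=4 f=9]; closed=[(2,0), (2,1), (2,2), (3,0), (3,1), (3,2), (3,3)]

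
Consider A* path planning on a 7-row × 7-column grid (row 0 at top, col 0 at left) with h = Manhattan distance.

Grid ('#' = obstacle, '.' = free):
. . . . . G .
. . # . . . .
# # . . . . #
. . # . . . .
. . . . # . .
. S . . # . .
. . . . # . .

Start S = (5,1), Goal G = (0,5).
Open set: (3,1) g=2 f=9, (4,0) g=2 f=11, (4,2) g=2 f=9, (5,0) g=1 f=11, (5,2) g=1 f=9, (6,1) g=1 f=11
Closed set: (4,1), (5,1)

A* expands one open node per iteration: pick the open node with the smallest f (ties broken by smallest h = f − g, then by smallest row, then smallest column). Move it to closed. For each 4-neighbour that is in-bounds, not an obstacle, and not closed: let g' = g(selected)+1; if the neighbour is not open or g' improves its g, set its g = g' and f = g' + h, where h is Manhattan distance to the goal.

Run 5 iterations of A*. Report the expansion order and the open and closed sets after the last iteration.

order=[(3,1) → (4,2) → (4,3) → (3,3) → (2,3)]; open=[(1,3) g=6 f=9, (2,2) g=6 f=11, (2,4) g=6 f=9, (3,0) g=3 f=11, (3,4) g=5 f=9, (4,0) g=2 f=11, (5,0) g=1 f=11, (5,2) g=1 f=9, (5,3) g=4 f=11, (6,1) g=1 f=11]; closed=[(2,3), (3,1), (3,3), (4,1), (4,2), (4,3), (5,1)]

step 1: expand (3,1) (f=9, h=7) → closed; open now [(3,0) g=3 f=11, (4,0) g=2 f=11, (4,2) g=2 f=9, (5,0) g=1 f=11, (5,2) g=1 f=9, (6,1) g=1 f=11]
step 2: expand (4,2) (f=9, h=7) → closed; open now [(3,0) g=3 f=11, (4,0) g=2 f=11, (4,3) g=3 f=9, (5,0) g=1 f=11, (5,2) g=1 f=9, (6,1) g=1 f=11]
step 3: expand (4,3) (f=9, h=6) → closed; open now [(3,0) g=3 f=11, (3,3) g=4 f=9, (4,0) g=2 f=11, (5,0) g=1 f=11, (5,2) g=1 f=9, (5,3) g=4 f=11, (6,1) g=1 f=11]
step 4: expand (3,3) (f=9, h=5) → closed; open now [(2,3) g=5 f=9, (3,0) g=3 f=11, (3,4) g=5 f=9, (4,0) g=2 f=11, (5,0) g=1 f=11, (5,2) g=1 f=9, (5,3) g=4 f=11, (6,1) g=1 f=11]
step 5: expand (2,3) (f=9, h=4) → closed; open now [(1,3) g=6 f=9, (2,2) g=6 f=11, (2,4) g=6 f=9, (3,0) g=3 f=11, (3,4) g=5 f=9, (4,0) g=2 f=11, (5,0) g=1 f=11, (5,2) g=1 f=9, (5,3) g=4 f=11, (6,1) g=1 f=11]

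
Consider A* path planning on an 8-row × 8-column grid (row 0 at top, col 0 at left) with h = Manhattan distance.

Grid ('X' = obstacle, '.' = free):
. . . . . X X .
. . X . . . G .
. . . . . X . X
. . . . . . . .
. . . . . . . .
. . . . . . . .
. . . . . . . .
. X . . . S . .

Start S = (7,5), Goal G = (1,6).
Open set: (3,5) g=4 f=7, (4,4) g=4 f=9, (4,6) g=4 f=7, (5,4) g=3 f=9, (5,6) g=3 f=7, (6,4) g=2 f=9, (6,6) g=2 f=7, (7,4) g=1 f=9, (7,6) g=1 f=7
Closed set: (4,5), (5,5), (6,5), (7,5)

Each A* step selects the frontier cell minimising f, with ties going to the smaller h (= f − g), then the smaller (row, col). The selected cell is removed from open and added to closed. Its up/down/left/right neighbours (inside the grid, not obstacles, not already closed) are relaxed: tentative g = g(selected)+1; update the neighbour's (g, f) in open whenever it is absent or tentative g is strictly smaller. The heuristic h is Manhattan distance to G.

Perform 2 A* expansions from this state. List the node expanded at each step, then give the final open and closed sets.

step 1: expand (3,5) (f=7, h=3) → closed; open now [(3,4) g=5 f=9, (3,6) g=5 f=7, (4,4) g=4 f=9, (4,6) g=4 f=7, (5,4) g=3 f=9, (5,6) g=3 f=7, (6,4) g=2 f=9, (6,6) g=2 f=7, (7,4) g=1 f=9, (7,6) g=1 f=7]
step 2: expand (3,6) (f=7, h=2) → closed; open now [(2,6) g=6 f=7, (3,4) g=5 f=9, (3,7) g=6 f=9, (4,4) g=4 f=9, (4,6) g=4 f=7, (5,4) g=3 f=9, (5,6) g=3 f=7, (6,4) g=2 f=9, (6,6) g=2 f=7, (7,4) g=1 f=9, (7,6) g=1 f=7]

order=[(3,5) → (3,6)]; open=[(2,6) g=6 f=7, (3,4) g=5 f=9, (3,7) g=6 f=9, (4,4) g=4 f=9, (4,6) g=4 f=7, (5,4) g=3 f=9, (5,6) g=3 f=7, (6,4) g=2 f=9, (6,6) g=2 f=7, (7,4) g=1 f=9, (7,6) g=1 f=7]; closed=[(3,5), (3,6), (4,5), (5,5), (6,5), (7,5)]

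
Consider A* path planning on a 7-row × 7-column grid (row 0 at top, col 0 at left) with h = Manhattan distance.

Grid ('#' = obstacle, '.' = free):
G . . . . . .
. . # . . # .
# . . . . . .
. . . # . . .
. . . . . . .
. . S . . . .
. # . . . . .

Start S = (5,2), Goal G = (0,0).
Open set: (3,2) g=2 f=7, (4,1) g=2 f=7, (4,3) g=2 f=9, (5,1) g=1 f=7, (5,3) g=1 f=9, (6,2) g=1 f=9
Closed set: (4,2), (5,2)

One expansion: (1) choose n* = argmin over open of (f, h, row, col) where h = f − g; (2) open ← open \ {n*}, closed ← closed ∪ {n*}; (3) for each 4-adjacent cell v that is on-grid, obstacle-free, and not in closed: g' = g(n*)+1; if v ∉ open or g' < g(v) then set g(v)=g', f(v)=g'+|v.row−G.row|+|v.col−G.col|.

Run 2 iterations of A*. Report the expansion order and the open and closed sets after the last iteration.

step 1: expand (3,2) (f=7, h=5) → closed; open now [(2,2) g=3 f=7, (3,1) g=3 f=7, (4,1) g=2 f=7, (4,3) g=2 f=9, (5,1) g=1 f=7, (5,3) g=1 f=9, (6,2) g=1 f=9]
step 2: expand (2,2) (f=7, h=4) → closed; open now [(2,1) g=4 f=7, (2,3) g=4 f=9, (3,1) g=3 f=7, (4,1) g=2 f=7, (4,3) g=2 f=9, (5,1) g=1 f=7, (5,3) g=1 f=9, (6,2) g=1 f=9]

order=[(3,2) → (2,2)]; open=[(2,1) g=4 f=7, (2,3) g=4 f=9, (3,1) g=3 f=7, (4,1) g=2 f=7, (4,3) g=2 f=9, (5,1) g=1 f=7, (5,3) g=1 f=9, (6,2) g=1 f=9]; closed=[(2,2), (3,2), (4,2), (5,2)]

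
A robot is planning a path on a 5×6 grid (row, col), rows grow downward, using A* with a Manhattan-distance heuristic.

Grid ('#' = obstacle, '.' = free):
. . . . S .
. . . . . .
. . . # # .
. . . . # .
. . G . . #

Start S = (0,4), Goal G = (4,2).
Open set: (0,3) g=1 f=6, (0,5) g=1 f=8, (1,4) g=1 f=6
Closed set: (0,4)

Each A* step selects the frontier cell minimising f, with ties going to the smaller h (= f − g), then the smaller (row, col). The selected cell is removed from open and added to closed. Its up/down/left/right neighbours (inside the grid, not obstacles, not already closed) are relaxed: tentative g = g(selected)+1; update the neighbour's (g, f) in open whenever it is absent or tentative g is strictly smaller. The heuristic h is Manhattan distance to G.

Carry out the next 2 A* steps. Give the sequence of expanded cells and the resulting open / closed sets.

order=[(0,3) → (0,2)]; open=[(0,1) g=3 f=8, (0,5) g=1 f=8, (1,2) g=3 f=6, (1,3) g=2 f=6, (1,4) g=1 f=6]; closed=[(0,2), (0,3), (0,4)]

step 1: expand (0,3) (f=6, h=5) → closed; open now [(0,2) g=2 f=6, (0,5) g=1 f=8, (1,3) g=2 f=6, (1,4) g=1 f=6]
step 2: expand (0,2) (f=6, h=4) → closed; open now [(0,1) g=3 f=8, (0,5) g=1 f=8, (1,2) g=3 f=6, (1,3) g=2 f=6, (1,4) g=1 f=6]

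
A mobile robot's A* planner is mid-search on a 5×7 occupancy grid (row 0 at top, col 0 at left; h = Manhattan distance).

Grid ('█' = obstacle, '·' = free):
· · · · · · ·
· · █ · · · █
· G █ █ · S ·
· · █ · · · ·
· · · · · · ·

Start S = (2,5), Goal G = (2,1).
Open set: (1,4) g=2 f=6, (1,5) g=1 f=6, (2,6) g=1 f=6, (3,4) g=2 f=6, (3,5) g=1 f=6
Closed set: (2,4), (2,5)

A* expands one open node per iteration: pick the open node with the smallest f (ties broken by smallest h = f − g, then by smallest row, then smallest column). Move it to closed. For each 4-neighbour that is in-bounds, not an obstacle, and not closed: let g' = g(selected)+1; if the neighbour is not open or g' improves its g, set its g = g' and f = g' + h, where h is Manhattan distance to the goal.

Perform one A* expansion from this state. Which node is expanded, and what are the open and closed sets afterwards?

step 1: expand (1,4) (f=6, h=4) → closed; open now [(0,4) g=3 f=8, (1,3) g=3 f=6, (1,5) g=1 f=6, (2,6) g=1 f=6, (3,4) g=2 f=6, (3,5) g=1 f=6]

expanded=(1,4); open=[(0,4) g=3 f=8, (1,3) g=3 f=6, (1,5) g=1 f=6, (2,6) g=1 f=6, (3,4) g=2 f=6, (3,5) g=1 f=6]; closed=[(1,4), (2,4), (2,5)]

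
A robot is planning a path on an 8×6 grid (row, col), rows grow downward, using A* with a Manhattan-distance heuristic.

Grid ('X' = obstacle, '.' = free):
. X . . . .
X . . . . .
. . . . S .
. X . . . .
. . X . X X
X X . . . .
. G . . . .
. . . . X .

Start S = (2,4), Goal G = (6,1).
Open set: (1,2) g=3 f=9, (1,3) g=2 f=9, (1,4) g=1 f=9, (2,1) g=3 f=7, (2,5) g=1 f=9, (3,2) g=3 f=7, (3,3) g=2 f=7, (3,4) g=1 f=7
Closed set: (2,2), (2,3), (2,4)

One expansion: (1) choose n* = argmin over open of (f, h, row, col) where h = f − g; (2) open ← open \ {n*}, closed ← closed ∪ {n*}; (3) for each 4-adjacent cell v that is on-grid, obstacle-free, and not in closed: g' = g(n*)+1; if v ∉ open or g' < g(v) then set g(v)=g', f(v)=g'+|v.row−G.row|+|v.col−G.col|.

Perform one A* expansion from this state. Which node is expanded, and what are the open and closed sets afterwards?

step 1: expand (2,1) (f=7, h=4) → closed; open now [(1,1) g=4 f=9, (1,2) g=3 f=9, (1,3) g=2 f=9, (1,4) g=1 f=9, (2,0) g=4 f=9, (2,5) g=1 f=9, (3,2) g=3 f=7, (3,3) g=2 f=7, (3,4) g=1 f=7]

expanded=(2,1); open=[(1,1) g=4 f=9, (1,2) g=3 f=9, (1,3) g=2 f=9, (1,4) g=1 f=9, (2,0) g=4 f=9, (2,5) g=1 f=9, (3,2) g=3 f=7, (3,3) g=2 f=7, (3,4) g=1 f=7]; closed=[(2,1), (2,2), (2,3), (2,4)]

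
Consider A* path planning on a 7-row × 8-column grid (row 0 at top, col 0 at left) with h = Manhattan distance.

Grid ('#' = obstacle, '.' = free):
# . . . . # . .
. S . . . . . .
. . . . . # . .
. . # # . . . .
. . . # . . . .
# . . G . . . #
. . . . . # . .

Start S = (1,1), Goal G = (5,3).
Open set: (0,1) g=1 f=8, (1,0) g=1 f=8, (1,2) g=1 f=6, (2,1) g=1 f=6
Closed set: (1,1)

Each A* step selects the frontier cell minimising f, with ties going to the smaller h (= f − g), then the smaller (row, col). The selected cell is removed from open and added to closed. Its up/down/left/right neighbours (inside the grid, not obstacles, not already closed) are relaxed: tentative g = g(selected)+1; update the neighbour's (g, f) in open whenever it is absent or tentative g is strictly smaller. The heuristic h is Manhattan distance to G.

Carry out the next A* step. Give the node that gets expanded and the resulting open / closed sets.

expanded=(1,2); open=[(0,1) g=1 f=8, (0,2) g=2 f=8, (1,0) g=1 f=8, (1,3) g=2 f=6, (2,1) g=1 f=6, (2,2) g=2 f=6]; closed=[(1,1), (1,2)]

step 1: expand (1,2) (f=6, h=5) → closed; open now [(0,1) g=1 f=8, (0,2) g=2 f=8, (1,0) g=1 f=8, (1,3) g=2 f=6, (2,1) g=1 f=6, (2,2) g=2 f=6]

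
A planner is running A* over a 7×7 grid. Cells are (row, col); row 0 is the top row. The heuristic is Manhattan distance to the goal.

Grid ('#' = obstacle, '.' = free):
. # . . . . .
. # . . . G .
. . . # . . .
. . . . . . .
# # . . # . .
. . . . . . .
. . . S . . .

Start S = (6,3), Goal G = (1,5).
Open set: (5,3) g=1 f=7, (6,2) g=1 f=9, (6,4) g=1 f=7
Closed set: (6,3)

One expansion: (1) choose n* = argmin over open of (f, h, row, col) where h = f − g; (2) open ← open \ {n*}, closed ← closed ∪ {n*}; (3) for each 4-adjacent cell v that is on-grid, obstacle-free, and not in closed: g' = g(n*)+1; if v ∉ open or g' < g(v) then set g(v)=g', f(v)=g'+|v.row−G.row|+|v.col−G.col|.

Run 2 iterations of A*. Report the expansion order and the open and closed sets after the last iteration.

order=[(5,3) → (4,3)]; open=[(3,3) g=3 f=7, (4,2) g=3 f=9, (5,2) g=2 f=9, (5,4) g=2 f=7, (6,2) g=1 f=9, (6,4) g=1 f=7]; closed=[(4,3), (5,3), (6,3)]

step 1: expand (5,3) (f=7, h=6) → closed; open now [(4,3) g=2 f=7, (5,2) g=2 f=9, (5,4) g=2 f=7, (6,2) g=1 f=9, (6,4) g=1 f=7]
step 2: expand (4,3) (f=7, h=5) → closed; open now [(3,3) g=3 f=7, (4,2) g=3 f=9, (5,2) g=2 f=9, (5,4) g=2 f=7, (6,2) g=1 f=9, (6,4) g=1 f=7]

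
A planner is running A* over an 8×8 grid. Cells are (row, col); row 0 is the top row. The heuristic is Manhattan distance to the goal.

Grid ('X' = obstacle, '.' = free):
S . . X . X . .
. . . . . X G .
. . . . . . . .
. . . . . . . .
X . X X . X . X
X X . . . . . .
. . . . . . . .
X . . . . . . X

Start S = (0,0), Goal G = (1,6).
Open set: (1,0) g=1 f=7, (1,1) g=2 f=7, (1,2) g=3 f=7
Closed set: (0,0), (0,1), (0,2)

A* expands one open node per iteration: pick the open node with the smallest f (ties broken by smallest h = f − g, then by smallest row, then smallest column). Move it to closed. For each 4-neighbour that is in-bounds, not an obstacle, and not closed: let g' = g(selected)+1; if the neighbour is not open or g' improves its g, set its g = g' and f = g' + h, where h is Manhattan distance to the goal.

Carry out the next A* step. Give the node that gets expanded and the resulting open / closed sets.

step 1: expand (1,2) (f=7, h=4) → closed; open now [(1,0) g=1 f=7, (1,1) g=2 f=7, (1,3) g=4 f=7, (2,2) g=4 f=9]

expanded=(1,2); open=[(1,0) g=1 f=7, (1,1) g=2 f=7, (1,3) g=4 f=7, (2,2) g=4 f=9]; closed=[(0,0), (0,1), (0,2), (1,2)]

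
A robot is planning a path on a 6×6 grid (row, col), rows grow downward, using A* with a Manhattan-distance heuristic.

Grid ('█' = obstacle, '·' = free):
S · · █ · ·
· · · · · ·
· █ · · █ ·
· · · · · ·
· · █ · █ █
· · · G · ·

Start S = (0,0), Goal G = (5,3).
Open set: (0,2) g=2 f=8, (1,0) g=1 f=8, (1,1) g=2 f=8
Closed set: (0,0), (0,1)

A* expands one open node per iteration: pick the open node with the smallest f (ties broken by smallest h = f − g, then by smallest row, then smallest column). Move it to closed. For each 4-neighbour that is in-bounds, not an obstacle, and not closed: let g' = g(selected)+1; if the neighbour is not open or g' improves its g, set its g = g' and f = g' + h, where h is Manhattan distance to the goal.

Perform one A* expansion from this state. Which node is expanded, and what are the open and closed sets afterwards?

expanded=(0,2); open=[(1,0) g=1 f=8, (1,1) g=2 f=8, (1,2) g=3 f=8]; closed=[(0,0), (0,1), (0,2)]

step 1: expand (0,2) (f=8, h=6) → closed; open now [(1,0) g=1 f=8, (1,1) g=2 f=8, (1,2) g=3 f=8]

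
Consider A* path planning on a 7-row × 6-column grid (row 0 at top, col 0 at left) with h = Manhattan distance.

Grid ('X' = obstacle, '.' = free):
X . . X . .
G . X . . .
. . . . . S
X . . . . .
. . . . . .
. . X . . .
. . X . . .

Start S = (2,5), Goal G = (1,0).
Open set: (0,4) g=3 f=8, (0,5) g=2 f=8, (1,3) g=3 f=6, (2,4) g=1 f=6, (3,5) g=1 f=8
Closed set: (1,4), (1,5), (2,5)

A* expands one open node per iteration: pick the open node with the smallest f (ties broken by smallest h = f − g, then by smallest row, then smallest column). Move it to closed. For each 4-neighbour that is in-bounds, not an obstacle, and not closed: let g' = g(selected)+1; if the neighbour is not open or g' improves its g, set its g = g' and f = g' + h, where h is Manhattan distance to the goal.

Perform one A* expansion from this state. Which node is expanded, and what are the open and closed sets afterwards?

step 1: expand (1,3) (f=6, h=3) → closed; open now [(0,4) g=3 f=8, (0,5) g=2 f=8, (2,3) g=4 f=8, (2,4) g=1 f=6, (3,5) g=1 f=8]

expanded=(1,3); open=[(0,4) g=3 f=8, (0,5) g=2 f=8, (2,3) g=4 f=8, (2,4) g=1 f=6, (3,5) g=1 f=8]; closed=[(1,3), (1,4), (1,5), (2,5)]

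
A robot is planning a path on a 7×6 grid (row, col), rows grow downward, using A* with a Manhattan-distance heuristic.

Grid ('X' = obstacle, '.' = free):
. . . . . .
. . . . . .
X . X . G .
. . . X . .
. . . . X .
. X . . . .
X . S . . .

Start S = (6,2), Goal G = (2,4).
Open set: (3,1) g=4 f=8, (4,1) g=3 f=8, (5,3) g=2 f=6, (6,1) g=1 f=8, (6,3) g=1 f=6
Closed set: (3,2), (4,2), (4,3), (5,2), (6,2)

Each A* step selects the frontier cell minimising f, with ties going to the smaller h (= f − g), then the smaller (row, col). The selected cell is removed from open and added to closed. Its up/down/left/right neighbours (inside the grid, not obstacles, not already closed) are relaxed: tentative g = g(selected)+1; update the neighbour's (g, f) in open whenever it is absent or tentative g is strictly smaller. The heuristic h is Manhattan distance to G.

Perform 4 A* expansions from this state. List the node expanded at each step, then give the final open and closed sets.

step 1: expand (5,3) (f=6, h=4) → closed; open now [(3,1) g=4 f=8, (4,1) g=3 f=8, (5,4) g=3 f=6, (6,1) g=1 f=8, (6,3) g=1 f=6]
step 2: expand (5,4) (f=6, h=3) → closed; open now [(3,1) g=4 f=8, (4,1) g=3 f=8, (5,5) g=4 f=8, (6,1) g=1 f=8, (6,3) g=1 f=6, (6,4) g=4 f=8]
step 3: expand (6,3) (f=6, h=5) → closed; open now [(3,1) g=4 f=8, (4,1) g=3 f=8, (5,5) g=4 f=8, (6,1) g=1 f=8, (6,4) g=2 f=6]
step 4: expand (6,4) (f=6, h=4) → closed; open now [(3,1) g=4 f=8, (4,1) g=3 f=8, (5,5) g=4 f=8, (6,1) g=1 f=8, (6,5) g=3 f=8]

order=[(5,3) → (5,4) → (6,3) → (6,4)]; open=[(3,1) g=4 f=8, (4,1) g=3 f=8, (5,5) g=4 f=8, (6,1) g=1 f=8, (6,5) g=3 f=8]; closed=[(3,2), (4,2), (4,3), (5,2), (5,3), (5,4), (6,2), (6,3), (6,4)]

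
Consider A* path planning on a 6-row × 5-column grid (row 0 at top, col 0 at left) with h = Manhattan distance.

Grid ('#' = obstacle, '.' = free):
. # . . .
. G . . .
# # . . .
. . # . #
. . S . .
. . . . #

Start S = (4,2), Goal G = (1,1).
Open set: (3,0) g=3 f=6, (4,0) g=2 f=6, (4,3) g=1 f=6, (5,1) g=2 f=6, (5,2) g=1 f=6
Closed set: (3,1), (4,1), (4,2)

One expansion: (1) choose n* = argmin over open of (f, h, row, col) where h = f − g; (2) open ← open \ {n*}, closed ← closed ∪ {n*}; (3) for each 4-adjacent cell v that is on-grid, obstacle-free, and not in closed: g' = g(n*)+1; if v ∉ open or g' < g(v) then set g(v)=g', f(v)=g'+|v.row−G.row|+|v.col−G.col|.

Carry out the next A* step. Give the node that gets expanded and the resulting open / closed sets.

step 1: expand (3,0) (f=6, h=3) → closed; open now [(4,0) g=2 f=6, (4,3) g=1 f=6, (5,1) g=2 f=6, (5,2) g=1 f=6]

expanded=(3,0); open=[(4,0) g=2 f=6, (4,3) g=1 f=6, (5,1) g=2 f=6, (5,2) g=1 f=6]; closed=[(3,0), (3,1), (4,1), (4,2)]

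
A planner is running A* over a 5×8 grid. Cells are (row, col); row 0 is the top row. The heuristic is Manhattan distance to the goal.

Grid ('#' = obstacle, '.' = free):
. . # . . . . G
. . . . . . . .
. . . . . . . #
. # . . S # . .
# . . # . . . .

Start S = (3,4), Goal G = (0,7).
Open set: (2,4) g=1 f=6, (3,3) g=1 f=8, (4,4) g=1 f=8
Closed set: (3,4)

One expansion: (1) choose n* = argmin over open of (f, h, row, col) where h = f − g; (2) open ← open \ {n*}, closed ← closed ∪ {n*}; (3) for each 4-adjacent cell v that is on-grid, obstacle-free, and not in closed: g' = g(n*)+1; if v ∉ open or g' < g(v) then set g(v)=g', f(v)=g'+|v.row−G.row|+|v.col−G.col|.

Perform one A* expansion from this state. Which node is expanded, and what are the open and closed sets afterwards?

step 1: expand (2,4) (f=6, h=5) → closed; open now [(1,4) g=2 f=6, (2,3) g=2 f=8, (2,5) g=2 f=6, (3,3) g=1 f=8, (4,4) g=1 f=8]

expanded=(2,4); open=[(1,4) g=2 f=6, (2,3) g=2 f=8, (2,5) g=2 f=6, (3,3) g=1 f=8, (4,4) g=1 f=8]; closed=[(2,4), (3,4)]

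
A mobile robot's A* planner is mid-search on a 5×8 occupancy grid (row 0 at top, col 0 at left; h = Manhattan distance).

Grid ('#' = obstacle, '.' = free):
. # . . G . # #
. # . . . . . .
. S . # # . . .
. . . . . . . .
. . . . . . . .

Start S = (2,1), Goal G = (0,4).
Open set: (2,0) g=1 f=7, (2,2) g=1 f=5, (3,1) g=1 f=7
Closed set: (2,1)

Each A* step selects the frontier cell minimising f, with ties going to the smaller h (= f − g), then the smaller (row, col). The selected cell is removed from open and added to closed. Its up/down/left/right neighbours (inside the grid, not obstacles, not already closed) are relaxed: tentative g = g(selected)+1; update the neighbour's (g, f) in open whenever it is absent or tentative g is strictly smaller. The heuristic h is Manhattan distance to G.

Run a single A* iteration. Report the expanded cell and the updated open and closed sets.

step 1: expand (2,2) (f=5, h=4) → closed; open now [(1,2) g=2 f=5, (2,0) g=1 f=7, (3,1) g=1 f=7, (3,2) g=2 f=7]

expanded=(2,2); open=[(1,2) g=2 f=5, (2,0) g=1 f=7, (3,1) g=1 f=7, (3,2) g=2 f=7]; closed=[(2,1), (2,2)]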